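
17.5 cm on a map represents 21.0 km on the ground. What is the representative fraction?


ground = 21.0 km = 2100000 cm; RF denominator = ground / map = 2100000 / 17.5 = 120000; RF = 1:120000

1:120000


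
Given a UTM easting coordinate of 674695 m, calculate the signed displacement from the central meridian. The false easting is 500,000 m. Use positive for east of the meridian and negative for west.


displacement = 674695 - 500000 = 174695 m

174695 m


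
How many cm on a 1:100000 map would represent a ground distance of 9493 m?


map_cm = 9493 * 100 / 100000 = 9.493 cm ≈ 9.49 cm

9.49 cm


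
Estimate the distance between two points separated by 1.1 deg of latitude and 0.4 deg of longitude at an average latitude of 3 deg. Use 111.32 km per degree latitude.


dlat_km = 1.1 * 111.32 = 122.452
dlon_km = 0.4 * 111.32 * cos(3) ≈ 44.467
dist = sqrt(122.452^2 + 44.467^2) ≈ 130.3 km

130.3 km


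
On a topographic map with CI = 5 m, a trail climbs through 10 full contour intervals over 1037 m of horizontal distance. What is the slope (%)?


elevation change = 10 * 5 = 50 m
slope = 50 / 1037 * 100 = 4.8%

4.8%


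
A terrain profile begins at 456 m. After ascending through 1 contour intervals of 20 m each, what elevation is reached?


elevation = 456 + 1 * 20 = 476 m

476 m


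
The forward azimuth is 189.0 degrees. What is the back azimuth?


back azimuth = (189.0 + 180) mod 360 = 9.0 degrees

9.0 degrees


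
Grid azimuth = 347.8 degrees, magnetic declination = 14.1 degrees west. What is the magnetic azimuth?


magnetic azimuth = grid azimuth - declination (east +ve)
mag_az = 347.8 - -14.1 = 1.9 degrees

1.9 degrees


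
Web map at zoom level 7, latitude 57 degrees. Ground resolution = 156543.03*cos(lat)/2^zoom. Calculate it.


res = 156543.03 * cos(57) / 2^7 = 156543.03 * 0.54463904 / 128 = 666.09 m/pixel

666.09 m/pixel


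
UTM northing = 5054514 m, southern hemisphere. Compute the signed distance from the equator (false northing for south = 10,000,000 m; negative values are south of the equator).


For southern: actual = 5054514 - 10000000 = -4945486 m

-4945486 m


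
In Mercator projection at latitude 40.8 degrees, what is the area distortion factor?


area_distortion = 1/cos^2(40.8) = 1.745

1.745


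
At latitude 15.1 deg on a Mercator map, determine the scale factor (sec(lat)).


SF = 1 / cos(15.1) = 1 / 0.965473 = 1.036

1.036


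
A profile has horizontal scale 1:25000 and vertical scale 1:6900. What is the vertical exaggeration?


VE = horizontal_scale / vertical_scale = 25000 / 6900 ≈ 3.6

3.6x


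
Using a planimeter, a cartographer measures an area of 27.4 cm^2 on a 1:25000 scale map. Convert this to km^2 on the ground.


ground_area = 27.4 * (25000/100)^2 = 1712500.0 m^2 = 1.7125 km^2 ≈ 1.713 km^2

1.713 km^2


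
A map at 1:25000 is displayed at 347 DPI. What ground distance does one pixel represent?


pixel_cm = 2.54 / 347 ≈ 0.00732 cm
ground = pixel_cm * 25000 / 100 = 2.54 * 25000 / (347 * 100) = 63500 / 34700 ≈ 1.83 m

1.83 m


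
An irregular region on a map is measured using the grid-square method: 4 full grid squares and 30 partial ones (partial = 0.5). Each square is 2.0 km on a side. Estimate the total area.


effective squares = 4 + 30 * 0.5 = 19.0
area = 19.0 * 4.0 = 76.0 km^2

76.0 km^2


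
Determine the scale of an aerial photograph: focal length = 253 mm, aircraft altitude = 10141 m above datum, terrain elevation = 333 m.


scale = f / (H - h) = 253 mm / 9808 m = 253 / 9808000 = 1:38767

1:38767


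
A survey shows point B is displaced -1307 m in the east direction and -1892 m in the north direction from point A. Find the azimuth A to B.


az = atan2(-1307, -1892) = -145.4 deg
adjusted to 0-360: 214.6 degrees

214.6 degrees


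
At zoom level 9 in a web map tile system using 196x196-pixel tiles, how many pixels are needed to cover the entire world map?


tiles per axis = 2^9 = 512
total tiles = 512^2 = 262144
pixels per axis = 512 * 196 = 100352
total pixels = 100352^2 = 10070523904

10070523904 pixels


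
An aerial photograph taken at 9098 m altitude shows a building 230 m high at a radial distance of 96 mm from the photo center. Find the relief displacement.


d = h * r / H = 230 * 96 / 9098 = 2.43 mm

2.43 mm


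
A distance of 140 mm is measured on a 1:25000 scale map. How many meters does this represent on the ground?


ground = 140 mm * 25000 / 1000 = 3500.0 m

3500.0 m


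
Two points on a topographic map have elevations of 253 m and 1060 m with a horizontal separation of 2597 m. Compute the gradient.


gradient = (1060 - 253) / 2597 = 807 / 2597 = 0.3107

0.3107


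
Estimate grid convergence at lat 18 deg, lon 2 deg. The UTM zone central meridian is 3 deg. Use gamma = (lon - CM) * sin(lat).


gamma = (2 - 3) * sin(18) = -1 * 0.309017 = -0.309 degrees

-0.309 degrees


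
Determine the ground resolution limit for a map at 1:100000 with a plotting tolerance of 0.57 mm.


ground = 0.57 mm * 100000 / 1000 = 57.0 m

57.0 m


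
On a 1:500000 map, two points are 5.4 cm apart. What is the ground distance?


ground = 5.4 cm * 500000 / 100 = 27000.0 m = 27.0 km

27.0 km


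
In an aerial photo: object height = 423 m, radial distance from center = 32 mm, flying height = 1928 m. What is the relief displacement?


d = h * r / H = 423 * 32 / 1928 = 7.02 mm

7.02 mm


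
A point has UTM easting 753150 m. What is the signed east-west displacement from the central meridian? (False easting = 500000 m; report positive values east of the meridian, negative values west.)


displacement = 753150 - 500000 = 253150 m

253150 m


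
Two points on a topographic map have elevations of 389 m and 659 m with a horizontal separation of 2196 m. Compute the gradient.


gradient = (659 - 389) / 2196 = 270 / 2196 = 0.123

0.123


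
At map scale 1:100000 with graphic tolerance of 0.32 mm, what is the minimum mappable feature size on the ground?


ground = 0.32 mm * 100000 / 1000 = 32.0 m

32.0 m


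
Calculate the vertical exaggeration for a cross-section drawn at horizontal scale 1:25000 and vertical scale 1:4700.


VE = horizontal_scale / vertical_scale = 25000 / 4700 ≈ 5.3

5.3x


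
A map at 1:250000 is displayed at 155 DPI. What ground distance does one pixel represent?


pixel_cm = 2.54 / 155 ≈ 0.016387 cm
ground = pixel_cm * 250000 / 100 = 2.54 * 250000 / (155 * 100) = 635000 / 15500 ≈ 40.97 m

40.97 m


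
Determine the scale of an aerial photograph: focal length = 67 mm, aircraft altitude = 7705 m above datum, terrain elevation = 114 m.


scale = f / (H - h) = 67 mm / 7591 m = 67 / 7591000 = 1:113299

1:113299


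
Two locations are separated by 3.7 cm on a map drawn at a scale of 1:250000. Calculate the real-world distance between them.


ground = 3.7 cm * 250000 / 100 = 9250.0 m = 9.25 km

9.25 km


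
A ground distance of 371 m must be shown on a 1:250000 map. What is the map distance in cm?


map_cm = 371 * 100 / 250000 = 0.1484 cm ≈ 0.15 cm

0.15 cm


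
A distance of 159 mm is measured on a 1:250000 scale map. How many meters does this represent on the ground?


ground = 159 mm * 250000 / 1000 = 39750.0 m

39750.0 m


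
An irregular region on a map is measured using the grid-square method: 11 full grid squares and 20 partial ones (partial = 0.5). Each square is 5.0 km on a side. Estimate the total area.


effective squares = 11 + 20 * 0.5 = 21.0
area = 21.0 * 25.0 = 525.0 km^2

525.0 km^2


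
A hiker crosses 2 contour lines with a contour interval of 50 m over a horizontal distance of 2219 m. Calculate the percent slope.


elevation change = 2 * 50 = 100 m
slope = 100 / 2219 * 100 = 4.5%

4.5%


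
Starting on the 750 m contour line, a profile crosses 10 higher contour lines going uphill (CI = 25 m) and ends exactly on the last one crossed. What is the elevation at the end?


elevation = 750 + 10 * 25 = 1000 m

1000 m


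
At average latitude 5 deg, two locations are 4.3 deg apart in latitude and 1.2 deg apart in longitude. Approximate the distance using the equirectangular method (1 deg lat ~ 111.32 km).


dlat_km = 4.3 * 111.32 = 478.676
dlon_km = 1.2 * 111.32 * cos(5) ≈ 133.076
dist = sqrt(478.676^2 + 133.076^2) ≈ 496.8 km

496.8 km


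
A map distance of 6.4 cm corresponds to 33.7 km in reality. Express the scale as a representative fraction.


ground = 33.7 km = 3370000 cm; RF denominator = ground / map = 3370000 / 6.4 ≈ 526563; RF = 1:526563

1:526563


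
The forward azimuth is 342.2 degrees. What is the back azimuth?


back azimuth = (342.2 + 180) mod 360 = 162.2 degrees

162.2 degrees


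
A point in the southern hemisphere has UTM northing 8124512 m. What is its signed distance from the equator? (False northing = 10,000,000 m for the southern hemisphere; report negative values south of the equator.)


For southern: actual = 8124512 - 10000000 = -1875488 m

-1875488 m


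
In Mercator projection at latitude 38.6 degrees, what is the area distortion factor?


area_distortion = 1/cos^2(38.6) = 1.637

1.637


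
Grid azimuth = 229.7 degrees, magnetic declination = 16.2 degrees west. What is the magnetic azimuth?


magnetic azimuth = grid azimuth - declination (east +ve)
mag_az = 229.7 - -16.2 = 245.9 degrees

245.9 degrees


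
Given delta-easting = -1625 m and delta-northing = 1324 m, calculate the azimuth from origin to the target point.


az = atan2(-1625, 1324) = -50.8 deg
adjusted to 0-360: 309.2 degrees

309.2 degrees


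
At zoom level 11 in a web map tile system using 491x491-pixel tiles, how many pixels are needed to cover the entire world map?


tiles per axis = 2^11 = 2048
total tiles = 2048^2 = 4194304
pixels per axis = 2048 * 491 = 1005568
total pixels = 1005568^2 = 1011167002624

1011167002624 pixels


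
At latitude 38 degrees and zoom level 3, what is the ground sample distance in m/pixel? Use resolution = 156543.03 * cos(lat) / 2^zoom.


res = 156543.03 * cos(38) / 2^3 = 156543.03 * 0.78801075 / 8 = 15419.7 m/pixel

15419.7 m/pixel


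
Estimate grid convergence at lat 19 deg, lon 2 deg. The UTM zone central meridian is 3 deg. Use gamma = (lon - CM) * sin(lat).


gamma = (2 - 3) * sin(19) = -1 * 0.325568 = -0.326 degrees

-0.326 degrees


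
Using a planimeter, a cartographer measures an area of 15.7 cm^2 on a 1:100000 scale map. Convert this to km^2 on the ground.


ground_area = 15.7 * (100000/100)^2 = 15700000.0 m^2 = 15.7 km^2

15.7 km^2


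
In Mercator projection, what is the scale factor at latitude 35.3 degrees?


SF = 1 / cos(35.3) = 1 / 0.816138 = 1.225

1.225


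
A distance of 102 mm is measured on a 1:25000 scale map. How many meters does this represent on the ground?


ground = 102 mm * 25000 / 1000 = 2550.0 m

2550.0 m


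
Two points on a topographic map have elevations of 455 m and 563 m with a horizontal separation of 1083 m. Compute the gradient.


gradient = (563 - 455) / 1083 = 108 / 1083 = 0.0997

0.0997


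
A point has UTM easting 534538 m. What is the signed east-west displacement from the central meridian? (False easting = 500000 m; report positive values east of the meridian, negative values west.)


displacement = 534538 - 500000 = 34538 m

34538 m


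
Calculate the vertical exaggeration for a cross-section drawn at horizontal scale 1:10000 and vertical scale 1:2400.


VE = horizontal_scale / vertical_scale = 10000 / 2400 ≈ 4.2

4.2x


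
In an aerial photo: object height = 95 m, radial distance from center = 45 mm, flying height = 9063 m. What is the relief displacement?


d = h * r / H = 95 * 45 / 9063 = 0.47 mm

0.47 mm


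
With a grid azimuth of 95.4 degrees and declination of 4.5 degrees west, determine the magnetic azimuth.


magnetic azimuth = grid azimuth - declination (east +ve)
mag_az = 95.4 - -4.5 = 99.9 degrees

99.9 degrees


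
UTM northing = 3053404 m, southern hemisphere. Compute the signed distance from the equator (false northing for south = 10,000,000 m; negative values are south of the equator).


For southern: actual = 3053404 - 10000000 = -6946596 m

-6946596 m


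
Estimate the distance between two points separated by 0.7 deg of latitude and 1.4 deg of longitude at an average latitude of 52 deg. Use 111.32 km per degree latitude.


dlat_km = 0.7 * 111.32 = 77.924
dlon_km = 1.4 * 111.32 * cos(52) ≈ 95.95
dist = sqrt(77.924^2 + 95.95^2) ≈ 123.6 km

123.6 km


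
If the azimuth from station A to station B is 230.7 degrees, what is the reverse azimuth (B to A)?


back azimuth = (230.7 + 180) mod 360 = 50.7 degrees

50.7 degrees


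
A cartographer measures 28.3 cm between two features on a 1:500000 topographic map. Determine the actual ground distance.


ground = 28.3 cm * 500000 / 100 = 141500.0 m = 141.5 km

141.5 km


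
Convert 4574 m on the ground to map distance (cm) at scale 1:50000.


map_cm = 4574 * 100 / 50000 = 9.148 cm ≈ 9.15 cm

9.15 cm


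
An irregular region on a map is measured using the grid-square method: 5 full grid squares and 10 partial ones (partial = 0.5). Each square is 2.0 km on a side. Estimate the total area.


effective squares = 5 + 10 * 0.5 = 10.0
area = 10.0 * 4.0 = 40.0 km^2

40.0 km^2


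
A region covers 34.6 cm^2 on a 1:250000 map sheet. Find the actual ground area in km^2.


ground_area = 34.6 * (250000/100)^2 = 216250000.0 m^2 = 216.25 km^2

216.25 km^2


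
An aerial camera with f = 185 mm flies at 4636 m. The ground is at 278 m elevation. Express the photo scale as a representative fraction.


scale = f / (H - h) = 185 mm / 4358 m = 185 / 4358000 = 1:23557

1:23557


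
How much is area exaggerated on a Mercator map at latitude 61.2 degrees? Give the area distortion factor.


area_distortion = 1/cos^2(61.2) = 4.309

4.309


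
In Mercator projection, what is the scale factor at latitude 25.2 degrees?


SF = 1 / cos(25.2) = 1 / 0.904827 = 1.105

1.105


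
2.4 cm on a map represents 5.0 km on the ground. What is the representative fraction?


ground = 5.0 km = 500000 cm; RF denominator = ground / map = 500000 / 2.4 ≈ 208333; RF = 1:208333

1:208333


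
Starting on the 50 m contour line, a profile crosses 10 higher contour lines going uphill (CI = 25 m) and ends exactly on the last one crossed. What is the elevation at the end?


elevation = 50 + 10 * 25 = 300 m

300 m


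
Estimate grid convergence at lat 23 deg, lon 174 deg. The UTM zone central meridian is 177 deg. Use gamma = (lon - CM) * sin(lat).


gamma = (174 - 177) * sin(23) = -3 * 0.390731 = -1.172 degrees

-1.172 degrees


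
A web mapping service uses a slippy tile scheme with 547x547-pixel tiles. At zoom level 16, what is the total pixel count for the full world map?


tiles per axis = 2^16 = 65536
total tiles = 65536^2 = 4294967296
pixels per axis = 65536 * 547 = 35848192
total pixels = 35848192^2 = 1285092869668864

1285092869668864 pixels


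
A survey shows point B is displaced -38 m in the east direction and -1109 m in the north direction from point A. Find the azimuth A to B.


az = atan2(-38, -1109) = -178.0 deg
adjusted to 0-360: 182.0 degrees

182.0 degrees


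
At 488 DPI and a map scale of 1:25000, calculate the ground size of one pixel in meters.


pixel_cm = 2.54 / 488 ≈ 0.005205 cm
ground = pixel_cm * 25000 / 100 = 2.54 * 25000 / (488 * 100) = 63500 / 48800 ≈ 1.3 m

1.3 m


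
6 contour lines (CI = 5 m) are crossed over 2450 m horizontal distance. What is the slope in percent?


elevation change = 6 * 5 = 30 m
slope = 30 / 2450 * 100 = 1.2%

1.2%


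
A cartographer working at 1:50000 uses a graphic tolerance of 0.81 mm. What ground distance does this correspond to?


ground = 0.81 mm * 50000 / 1000 = 40.5 m

40.5 m


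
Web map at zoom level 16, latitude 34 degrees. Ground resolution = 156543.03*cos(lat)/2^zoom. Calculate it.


res = 156543.03 * cos(34) / 2^16 = 156543.03 * 0.82903757 / 65536 = 1.98 m/pixel

1.98 m/pixel


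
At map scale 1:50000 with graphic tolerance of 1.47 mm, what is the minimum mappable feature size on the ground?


ground = 1.47 mm * 50000 / 1000 = 73.5 m

73.5 m


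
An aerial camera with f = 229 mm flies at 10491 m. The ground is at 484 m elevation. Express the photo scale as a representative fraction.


scale = f / (H - h) = 229 mm / 10007 m = 229 / 10007000 = 1:43699

1:43699


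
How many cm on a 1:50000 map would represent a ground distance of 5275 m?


map_cm = 5275 * 100 / 50000 = 10.55 cm

10.55 cm


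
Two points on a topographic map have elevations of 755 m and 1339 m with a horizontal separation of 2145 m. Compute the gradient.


gradient = (1339 - 755) / 2145 = 584 / 2145 = 0.2723

0.2723


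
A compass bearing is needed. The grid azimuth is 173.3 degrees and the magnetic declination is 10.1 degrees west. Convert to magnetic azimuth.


magnetic azimuth = grid azimuth - declination (east +ve)
mag_az = 173.3 - -10.1 = 183.4 degrees

183.4 degrees


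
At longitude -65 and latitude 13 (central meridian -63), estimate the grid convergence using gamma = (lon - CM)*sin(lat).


gamma = (-65 - -63) * sin(13) = -2 * 0.224951 = -0.45 degrees

-0.45 degrees


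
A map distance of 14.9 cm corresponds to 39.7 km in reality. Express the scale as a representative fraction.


ground = 39.7 km = 3970000 cm; RF denominator = ground / map = 3970000 / 14.9 ≈ 266443; RF = 1:266443

1:266443


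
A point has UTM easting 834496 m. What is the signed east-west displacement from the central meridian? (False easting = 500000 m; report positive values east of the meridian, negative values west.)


displacement = 834496 - 500000 = 334496 m

334496 m


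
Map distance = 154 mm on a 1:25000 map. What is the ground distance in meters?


ground = 154 mm * 25000 / 1000 = 3850.0 m

3850.0 m


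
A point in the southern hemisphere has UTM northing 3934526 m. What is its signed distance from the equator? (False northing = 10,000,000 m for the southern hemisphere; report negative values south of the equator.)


For southern: actual = 3934526 - 10000000 = -6065474 m

-6065474 m


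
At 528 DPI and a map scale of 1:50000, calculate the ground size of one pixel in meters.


pixel_cm = 2.54 / 528 ≈ 0.004811 cm
ground = pixel_cm * 50000 / 100 = 2.54 * 50000 / (528 * 100) = 127000 / 52800 ≈ 2.41 m

2.41 m


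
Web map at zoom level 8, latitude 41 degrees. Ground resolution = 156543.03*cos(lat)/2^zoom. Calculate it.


res = 156543.03 * cos(41) / 2^8 = 156543.03 * 0.75470958 / 256 = 461.5 m/pixel

461.5 m/pixel


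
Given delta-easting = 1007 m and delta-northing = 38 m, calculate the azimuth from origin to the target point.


az = atan2(1007, 38) = 87.8 deg
adjusted to 0-360: 87.8 degrees

87.8 degrees


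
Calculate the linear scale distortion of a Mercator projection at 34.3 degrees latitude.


SF = 1 / cos(34.3) = 1 / 0.826098 = 1.211

1.211


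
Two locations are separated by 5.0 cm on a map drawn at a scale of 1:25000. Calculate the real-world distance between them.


ground = 5.0 cm * 25000 / 100 = 1250.0 m = 1.25 km

1.25 km


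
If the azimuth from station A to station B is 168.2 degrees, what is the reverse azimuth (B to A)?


back azimuth = (168.2 + 180) mod 360 = 348.2 degrees

348.2 degrees


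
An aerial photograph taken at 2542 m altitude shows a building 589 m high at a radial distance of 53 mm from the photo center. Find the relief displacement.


d = h * r / H = 589 * 53 / 2542 = 12.28 mm

12.28 mm


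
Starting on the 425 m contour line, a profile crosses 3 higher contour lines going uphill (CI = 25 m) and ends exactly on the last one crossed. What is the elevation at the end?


elevation = 425 + 3 * 25 = 500 m

500 m


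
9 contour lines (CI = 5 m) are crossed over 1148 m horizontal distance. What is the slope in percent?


elevation change = 9 * 5 = 45 m
slope = 45 / 1148 * 100 = 3.9%

3.9%


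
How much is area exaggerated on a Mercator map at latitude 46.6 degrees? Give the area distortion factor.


area_distortion = 1/cos^2(46.6) = 2.118

2.118


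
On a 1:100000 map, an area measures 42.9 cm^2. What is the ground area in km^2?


ground_area = 42.9 * (100000/100)^2 = 42900000.0 m^2 = 42.9 km^2

42.9 km^2


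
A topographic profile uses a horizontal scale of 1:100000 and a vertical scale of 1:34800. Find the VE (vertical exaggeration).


VE = horizontal_scale / vertical_scale = 100000 / 34800 ≈ 2.9

2.9x


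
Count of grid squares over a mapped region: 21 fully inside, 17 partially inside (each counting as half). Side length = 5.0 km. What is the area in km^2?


effective squares = 21 + 17 * 0.5 = 29.5
area = 29.5 * 25.0 = 737.5 km^2

737.5 km^2


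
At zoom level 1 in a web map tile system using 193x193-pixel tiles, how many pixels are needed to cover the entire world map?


tiles per axis = 2^1 = 2
total tiles = 2^2 = 4
pixels per axis = 2 * 193 = 386
total pixels = 386^2 = 148996

148996 pixels


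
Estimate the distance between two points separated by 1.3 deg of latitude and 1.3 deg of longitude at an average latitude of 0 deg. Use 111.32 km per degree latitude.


dlat_km = 1.3 * 111.32 = 144.716
dlon_km = 1.3 * 111.32 * cos(0) ≈ 144.716
dist = sqrt(144.716^2 + 144.716^2) ≈ 204.7 km

204.7 km


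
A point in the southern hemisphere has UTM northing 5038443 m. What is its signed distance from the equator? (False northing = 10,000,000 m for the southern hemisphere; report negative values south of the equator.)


For southern: actual = 5038443 - 10000000 = -4961557 m

-4961557 m


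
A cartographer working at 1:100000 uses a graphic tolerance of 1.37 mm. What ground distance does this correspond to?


ground = 1.37 mm * 100000 / 1000 = 137.0 m

137.0 m


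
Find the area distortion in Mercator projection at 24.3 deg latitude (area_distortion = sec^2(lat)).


area_distortion = 1/cos^2(24.3) = 1.204

1.204


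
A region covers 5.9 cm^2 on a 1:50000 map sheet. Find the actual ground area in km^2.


ground_area = 5.9 * (50000/100)^2 = 1475000.0 m^2 = 1.475 km^2

1.475 km^2


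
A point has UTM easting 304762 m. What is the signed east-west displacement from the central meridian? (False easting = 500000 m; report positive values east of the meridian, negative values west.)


displacement = 304762 - 500000 = -195238 m

-195238 m


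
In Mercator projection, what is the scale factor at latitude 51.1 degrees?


SF = 1 / cos(51.1) = 1 / 0.627963 = 1.592

1.592


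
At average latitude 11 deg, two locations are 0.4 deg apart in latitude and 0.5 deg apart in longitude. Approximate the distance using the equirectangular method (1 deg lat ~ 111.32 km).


dlat_km = 0.4 * 111.32 = 44.528
dlon_km = 0.5 * 111.32 * cos(11) ≈ 54.637
dist = sqrt(44.528^2 + 54.637^2) ≈ 70.5 km

70.5 km


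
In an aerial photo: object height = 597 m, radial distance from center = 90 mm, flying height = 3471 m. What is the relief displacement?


d = h * r / H = 597 * 90 / 3471 = 15.48 mm

15.48 mm


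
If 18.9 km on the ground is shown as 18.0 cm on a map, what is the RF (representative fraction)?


ground = 18.9 km = 1890000 cm; RF denominator = ground / map = 1890000 / 18.0 = 105000; RF = 1:105000

1:105000


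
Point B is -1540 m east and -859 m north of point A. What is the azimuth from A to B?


az = atan2(-1540, -859) = -119.2 deg
adjusted to 0-360: 240.8 degrees

240.8 degrees


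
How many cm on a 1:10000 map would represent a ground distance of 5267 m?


map_cm = 5267 * 100 / 10000 = 52.67 cm

52.67 cm


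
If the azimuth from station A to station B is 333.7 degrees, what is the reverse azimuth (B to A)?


back azimuth = (333.7 + 180) mod 360 = 153.7 degrees

153.7 degrees


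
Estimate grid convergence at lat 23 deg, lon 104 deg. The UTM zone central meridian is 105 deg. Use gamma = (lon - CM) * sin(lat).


gamma = (104 - 105) * sin(23) = -1 * 0.390731 = -0.391 degrees

-0.391 degrees


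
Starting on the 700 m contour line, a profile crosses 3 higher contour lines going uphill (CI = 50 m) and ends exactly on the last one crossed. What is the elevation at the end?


elevation = 700 + 3 * 50 = 850 m

850 m


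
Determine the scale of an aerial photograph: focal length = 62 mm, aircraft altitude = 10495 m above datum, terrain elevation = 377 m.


scale = f / (H - h) = 62 mm / 10118 m = 62 / 10118000 = 1:163194

1:163194


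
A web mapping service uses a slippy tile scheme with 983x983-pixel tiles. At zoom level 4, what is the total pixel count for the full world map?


tiles per axis = 2^4 = 16
total tiles = 16^2 = 256
pixels per axis = 16 * 983 = 15728
total pixels = 15728^2 = 247369984

247369984 pixels


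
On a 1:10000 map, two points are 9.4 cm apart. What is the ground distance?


ground = 9.4 cm * 10000 / 100 = 940.0 m

940.0 m


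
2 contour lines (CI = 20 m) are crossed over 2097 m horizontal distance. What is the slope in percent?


elevation change = 2 * 20 = 40 m
slope = 40 / 2097 * 100 = 1.9%

1.9%


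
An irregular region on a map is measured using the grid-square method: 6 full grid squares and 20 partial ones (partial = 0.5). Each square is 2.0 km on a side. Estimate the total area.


effective squares = 6 + 20 * 0.5 = 16.0
area = 16.0 * 4.0 = 64.0 km^2

64.0 km^2


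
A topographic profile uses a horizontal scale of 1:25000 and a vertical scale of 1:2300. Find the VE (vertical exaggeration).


VE = horizontal_scale / vertical_scale = 25000 / 2300 ≈ 10.9

10.9x


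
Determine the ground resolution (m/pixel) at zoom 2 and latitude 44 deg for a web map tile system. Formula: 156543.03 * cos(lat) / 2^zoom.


res = 156543.03 * cos(44) / 2^2 = 156543.03 * 0.7193398 / 4 = 28151.91 m/pixel

28151.91 m/pixel


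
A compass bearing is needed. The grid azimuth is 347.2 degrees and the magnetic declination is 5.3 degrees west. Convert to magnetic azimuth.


magnetic azimuth = grid azimuth - declination (east +ve)
mag_az = 347.2 - -5.3 = 352.5 degrees

352.5 degrees


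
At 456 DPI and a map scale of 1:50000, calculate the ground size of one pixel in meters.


pixel_cm = 2.54 / 456 ≈ 0.00557 cm
ground = pixel_cm * 50000 / 100 = 2.54 * 50000 / (456 * 100) = 127000 / 45600 ≈ 2.79 m

2.79 m


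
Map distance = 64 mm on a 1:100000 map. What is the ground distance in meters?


ground = 64 mm * 100000 / 1000 = 6400.0 m

6400.0 m


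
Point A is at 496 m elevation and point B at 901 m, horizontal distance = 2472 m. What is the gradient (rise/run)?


gradient = (901 - 496) / 2472 = 405 / 2472 = 0.1638

0.1638


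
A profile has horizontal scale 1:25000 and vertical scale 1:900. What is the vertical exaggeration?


VE = horizontal_scale / vertical_scale = 25000 / 900 ≈ 27.8

27.8x


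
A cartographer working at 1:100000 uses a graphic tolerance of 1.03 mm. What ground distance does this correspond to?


ground = 1.03 mm * 100000 / 1000 = 103.0 m

103.0 m


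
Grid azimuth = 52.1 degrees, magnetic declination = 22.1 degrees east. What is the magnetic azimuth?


magnetic azimuth = grid azimuth - declination (east +ve)
mag_az = 52.1 - 22.1 = 30.0 degrees

30.0 degrees


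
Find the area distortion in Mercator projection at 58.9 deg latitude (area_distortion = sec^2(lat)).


area_distortion = 1/cos^2(58.9) = 3.748

3.748


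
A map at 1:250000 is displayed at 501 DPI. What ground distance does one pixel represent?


pixel_cm = 2.54 / 501 ≈ 0.00507 cm
ground = pixel_cm * 250000 / 100 = 2.54 * 250000 / (501 * 100) = 635000 / 50100 ≈ 12.67 m

12.67 m


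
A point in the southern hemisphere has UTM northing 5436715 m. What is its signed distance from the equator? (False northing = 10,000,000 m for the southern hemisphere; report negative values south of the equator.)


For southern: actual = 5436715 - 10000000 = -4563285 m

-4563285 m


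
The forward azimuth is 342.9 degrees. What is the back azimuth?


back azimuth = (342.9 + 180) mod 360 = 162.9 degrees

162.9 degrees


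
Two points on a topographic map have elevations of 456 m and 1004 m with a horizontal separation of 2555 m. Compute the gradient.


gradient = (1004 - 456) / 2555 = 548 / 2555 = 0.2145

0.2145


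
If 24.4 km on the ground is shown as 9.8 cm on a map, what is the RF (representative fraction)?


ground = 24.4 km = 2440000 cm; RF denominator = ground / map = 2440000 / 9.8 ≈ 248980; RF = 1:248980

1:248980


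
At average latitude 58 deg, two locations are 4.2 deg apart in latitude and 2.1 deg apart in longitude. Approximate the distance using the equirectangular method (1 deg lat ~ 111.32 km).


dlat_km = 4.2 * 111.32 = 467.544
dlon_km = 2.1 * 111.32 * cos(58) ≈ 123.88
dist = sqrt(467.544^2 + 123.88^2) ≈ 483.7 km

483.7 km


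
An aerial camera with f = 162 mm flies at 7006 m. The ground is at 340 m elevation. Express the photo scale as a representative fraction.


scale = f / (H - h) = 162 mm / 6666 m = 162 / 6666000 = 1:41148

1:41148


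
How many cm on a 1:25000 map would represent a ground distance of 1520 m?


map_cm = 1520 * 100 / 25000 = 6.08 cm

6.08 cm


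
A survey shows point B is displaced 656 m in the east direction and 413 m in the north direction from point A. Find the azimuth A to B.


az = atan2(656, 413) = 57.8 deg
adjusted to 0-360: 57.8 degrees

57.8 degrees


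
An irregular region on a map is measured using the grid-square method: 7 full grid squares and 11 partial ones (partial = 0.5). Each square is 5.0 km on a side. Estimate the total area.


effective squares = 7 + 11 * 0.5 = 12.5
area = 12.5 * 25.0 = 312.5 km^2

312.5 km^2


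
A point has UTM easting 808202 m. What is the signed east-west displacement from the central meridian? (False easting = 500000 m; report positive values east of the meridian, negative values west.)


displacement = 808202 - 500000 = 308202 m

308202 m


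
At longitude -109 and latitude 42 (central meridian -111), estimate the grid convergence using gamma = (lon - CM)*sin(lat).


gamma = (-109 - -111) * sin(42) = 2 * 0.669131 = 1.338 degrees

1.338 degrees


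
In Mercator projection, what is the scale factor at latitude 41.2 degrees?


SF = 1 / cos(41.2) = 1 / 0.752415 = 1.329

1.329


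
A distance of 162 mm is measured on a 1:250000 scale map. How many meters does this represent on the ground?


ground = 162 mm * 250000 / 1000 = 40500.0 m

40500.0 m


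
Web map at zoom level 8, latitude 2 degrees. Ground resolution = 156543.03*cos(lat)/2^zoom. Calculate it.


res = 156543.03 * cos(2) / 2^8 = 156543.03 * 0.99939083 / 256 = 611.12 m/pixel

611.12 m/pixel


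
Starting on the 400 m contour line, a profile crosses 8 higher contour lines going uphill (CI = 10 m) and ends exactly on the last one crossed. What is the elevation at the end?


elevation = 400 + 8 * 10 = 480 m

480 m


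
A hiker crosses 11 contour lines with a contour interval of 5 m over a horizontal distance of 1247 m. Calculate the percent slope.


elevation change = 11 * 5 = 55 m
slope = 55 / 1247 * 100 = 4.4%

4.4%


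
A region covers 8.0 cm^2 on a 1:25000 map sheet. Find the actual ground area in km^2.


ground_area = 8.0 * (25000/100)^2 = 500000.0 m^2 = 0.5 km^2

0.5 km^2


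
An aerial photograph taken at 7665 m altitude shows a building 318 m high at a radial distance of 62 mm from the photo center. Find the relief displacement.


d = h * r / H = 318 * 62 / 7665 = 2.57 mm

2.57 mm


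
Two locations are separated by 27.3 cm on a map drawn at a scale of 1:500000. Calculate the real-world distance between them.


ground = 27.3 cm * 500000 / 100 = 136500.0 m = 136.5 km

136.5 km


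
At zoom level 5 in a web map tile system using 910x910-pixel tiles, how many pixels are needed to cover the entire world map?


tiles per axis = 2^5 = 32
total tiles = 32^2 = 1024
pixels per axis = 32 * 910 = 29120
total pixels = 29120^2 = 847974400

847974400 pixels


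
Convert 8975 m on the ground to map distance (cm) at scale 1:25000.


map_cm = 8975 * 100 / 25000 = 35.9 cm

35.9 cm


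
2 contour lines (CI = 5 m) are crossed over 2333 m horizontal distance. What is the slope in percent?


elevation change = 2 * 5 = 10 m
slope = 10 / 2333 * 100 = 0.4%

0.4%


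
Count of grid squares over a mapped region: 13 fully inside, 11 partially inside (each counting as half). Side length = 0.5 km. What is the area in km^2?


effective squares = 13 + 11 * 0.5 = 18.5
area = 18.5 * 0.25 = 4.625 km^2

4.625 km^2


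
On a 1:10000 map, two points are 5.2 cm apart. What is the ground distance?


ground = 5.2 cm * 10000 / 100 = 520.0 m

520.0 m


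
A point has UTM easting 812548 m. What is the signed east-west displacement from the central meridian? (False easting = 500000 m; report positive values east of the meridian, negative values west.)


displacement = 812548 - 500000 = 312548 m

312548 m


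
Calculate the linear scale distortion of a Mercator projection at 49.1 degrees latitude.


SF = 1 / cos(49.1) = 1 / 0.654741 = 1.527

1.527


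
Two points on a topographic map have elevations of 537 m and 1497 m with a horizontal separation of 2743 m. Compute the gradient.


gradient = (1497 - 537) / 2743 = 960 / 2743 = 0.35

0.35


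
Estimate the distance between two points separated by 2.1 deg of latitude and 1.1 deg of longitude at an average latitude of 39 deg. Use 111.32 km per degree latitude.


dlat_km = 2.1 * 111.32 = 233.772
dlon_km = 1.1 * 111.32 * cos(39) ≈ 95.163
dist = sqrt(233.772^2 + 95.163^2) ≈ 252.4 km

252.4 km


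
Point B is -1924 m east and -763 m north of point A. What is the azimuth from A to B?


az = atan2(-1924, -763) = -111.6 deg
adjusted to 0-360: 248.4 degrees

248.4 degrees


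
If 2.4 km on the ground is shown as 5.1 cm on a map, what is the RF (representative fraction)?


ground = 2.4 km = 240000 cm; RF denominator = ground / map = 240000 / 5.1 ≈ 47059; RF = 1:47059

1:47059


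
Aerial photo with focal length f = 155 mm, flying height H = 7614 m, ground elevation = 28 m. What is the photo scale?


scale = f / (H - h) = 155 mm / 7586 m = 155 / 7586000 = 1:48942

1:48942


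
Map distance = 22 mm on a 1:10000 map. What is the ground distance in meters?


ground = 22 mm * 10000 / 1000 = 220.0 m

220.0 m


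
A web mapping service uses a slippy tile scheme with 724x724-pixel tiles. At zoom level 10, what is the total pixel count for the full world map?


tiles per axis = 2^10 = 1024
total tiles = 1024^2 = 1048576
pixels per axis = 1024 * 724 = 741376
total pixels = 741376^2 = 549638373376

549638373376 pixels


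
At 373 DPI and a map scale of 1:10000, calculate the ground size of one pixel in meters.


pixel_cm = 2.54 / 373 ≈ 0.00681 cm
ground = pixel_cm * 10000 / 100 = 2.54 * 10000 / (373 * 100) = 25400 / 37300 ≈ 0.68 m

0.68 m


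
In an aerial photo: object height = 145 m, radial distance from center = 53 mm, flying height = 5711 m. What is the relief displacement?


d = h * r / H = 145 * 53 / 5711 = 1.35 mm

1.35 mm


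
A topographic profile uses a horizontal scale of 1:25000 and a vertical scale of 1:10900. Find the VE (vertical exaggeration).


VE = horizontal_scale / vertical_scale = 25000 / 10900 ≈ 2.3

2.3x


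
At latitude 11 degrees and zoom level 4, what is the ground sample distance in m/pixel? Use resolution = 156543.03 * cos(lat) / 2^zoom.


res = 156543.03 * cos(11) / 2^4 = 156543.03 * 0.98162718 / 16 = 9604.18 m/pixel

9604.18 m/pixel


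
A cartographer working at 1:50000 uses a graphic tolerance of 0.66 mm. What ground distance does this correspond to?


ground = 0.66 mm * 50000 / 1000 = 33.0 m

33.0 m


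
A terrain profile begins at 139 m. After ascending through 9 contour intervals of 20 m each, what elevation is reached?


elevation = 139 + 9 * 20 = 319 m

319 m


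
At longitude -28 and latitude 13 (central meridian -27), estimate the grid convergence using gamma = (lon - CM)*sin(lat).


gamma = (-28 - -27) * sin(13) = -1 * 0.224951 = -0.225 degrees

-0.225 degrees


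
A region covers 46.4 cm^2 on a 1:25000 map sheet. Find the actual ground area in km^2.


ground_area = 46.4 * (25000/100)^2 = 2900000.0 m^2 = 2.9 km^2

2.9 km^2


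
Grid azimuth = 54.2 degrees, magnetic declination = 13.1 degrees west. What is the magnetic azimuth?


magnetic azimuth = grid azimuth - declination (east +ve)
mag_az = 54.2 - -13.1 = 67.3 degrees

67.3 degrees


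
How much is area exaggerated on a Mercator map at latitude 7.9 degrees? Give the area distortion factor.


area_distortion = 1/cos^2(7.9) = 1.019

1.019


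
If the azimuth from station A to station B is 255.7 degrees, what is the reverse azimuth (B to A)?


back azimuth = (255.7 + 180) mod 360 = 75.7 degrees

75.7 degrees


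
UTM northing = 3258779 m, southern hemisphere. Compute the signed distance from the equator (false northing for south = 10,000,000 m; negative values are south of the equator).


For southern: actual = 3258779 - 10000000 = -6741221 m

-6741221 m


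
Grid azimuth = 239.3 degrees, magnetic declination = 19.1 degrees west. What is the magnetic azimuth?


magnetic azimuth = grid azimuth - declination (east +ve)
mag_az = 239.3 - -19.1 = 258.4 degrees

258.4 degrees


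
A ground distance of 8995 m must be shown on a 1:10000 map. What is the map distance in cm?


map_cm = 8995 * 100 / 10000 = 89.95 cm

89.95 cm


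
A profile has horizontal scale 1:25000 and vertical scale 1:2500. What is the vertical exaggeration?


VE = horizontal_scale / vertical_scale = 25000 / 2500 = 10.0

10.0x


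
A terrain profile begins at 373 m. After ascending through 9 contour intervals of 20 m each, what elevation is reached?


elevation = 373 + 9 * 20 = 553 m

553 m


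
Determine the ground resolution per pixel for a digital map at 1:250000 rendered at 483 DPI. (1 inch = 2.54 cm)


pixel_cm = 2.54 / 483 ≈ 0.005259 cm
ground = pixel_cm * 250000 / 100 = 2.54 * 250000 / (483 * 100) = 635000 / 48300 ≈ 13.15 m

13.15 m


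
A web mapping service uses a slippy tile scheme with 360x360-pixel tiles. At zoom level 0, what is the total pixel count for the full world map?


tiles per axis = 2^0 = 1
total tiles = 1^2 = 1
pixels per axis = 1 * 360 = 360
total pixels = 360^2 = 129600

129600 pixels


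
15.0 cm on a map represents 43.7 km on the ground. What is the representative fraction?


ground = 43.7 km = 4370000 cm; RF denominator = ground / map = 4370000 / 15.0 ≈ 291333; RF = 1:291333

1:291333


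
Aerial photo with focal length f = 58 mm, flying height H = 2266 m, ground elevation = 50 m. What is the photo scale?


scale = f / (H - h) = 58 mm / 2216 m = 58 / 2216000 = 1:38207

1:38207


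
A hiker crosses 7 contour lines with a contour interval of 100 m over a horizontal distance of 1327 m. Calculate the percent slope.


elevation change = 7 * 100 = 700 m
slope = 700 / 1327 * 100 = 52.8%

52.8%


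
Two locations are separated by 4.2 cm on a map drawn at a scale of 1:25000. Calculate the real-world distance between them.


ground = 4.2 cm * 25000 / 100 = 1050.0 m = 1.05 km

1.05 km


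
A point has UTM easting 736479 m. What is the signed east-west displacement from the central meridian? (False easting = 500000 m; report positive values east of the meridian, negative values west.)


displacement = 736479 - 500000 = 236479 m

236479 m
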